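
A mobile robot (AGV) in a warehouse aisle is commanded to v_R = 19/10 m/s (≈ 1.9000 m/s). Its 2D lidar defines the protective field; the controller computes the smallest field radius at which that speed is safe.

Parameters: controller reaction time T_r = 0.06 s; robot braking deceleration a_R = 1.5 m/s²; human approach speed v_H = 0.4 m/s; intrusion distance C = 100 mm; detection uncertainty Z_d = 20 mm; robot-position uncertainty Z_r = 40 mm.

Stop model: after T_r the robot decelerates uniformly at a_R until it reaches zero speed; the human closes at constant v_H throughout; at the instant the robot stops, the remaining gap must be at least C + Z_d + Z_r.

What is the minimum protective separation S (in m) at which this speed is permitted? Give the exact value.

S_min = 251/125 m = 2.0080 m

braking lasts T_s = (19/10)/(3/2) = 1.2667 s
robot covers v_R·T_r = 1.9000·0.0600 = 0.1140 m before braking
robot covers 1.9000·1.2667 − ½·1.5000·1.2667² = 1.2033 m while stopping
person approaches 0.4000·(0.0600+1.2667) = 0.5307 m
margins: 0.1000+0.0200+0.0400 = 0.1600 m
S_min ≈ 0.1140+1.2033+0.5307+0.1600  ⇒  S_min = 251/125 m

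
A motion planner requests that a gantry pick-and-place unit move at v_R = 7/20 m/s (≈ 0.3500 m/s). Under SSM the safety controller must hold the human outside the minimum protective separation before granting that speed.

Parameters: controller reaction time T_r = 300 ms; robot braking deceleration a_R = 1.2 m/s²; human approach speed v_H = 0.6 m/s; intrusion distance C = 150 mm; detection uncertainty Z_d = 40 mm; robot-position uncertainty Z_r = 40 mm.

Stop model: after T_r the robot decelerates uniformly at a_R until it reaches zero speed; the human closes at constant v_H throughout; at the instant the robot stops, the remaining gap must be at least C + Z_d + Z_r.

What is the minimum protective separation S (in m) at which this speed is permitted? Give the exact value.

S_min = 3557/4800 m = 0.7410 m

T_s = v_R/a_R = (7/20)/(6/5) = 0.2917 s
reaction-phase robot travel = 0.3500·0.3000 = 0.1050 m
robot covers 0.3500·0.2917 − ½·1.2000·0.2917² = 0.0510 m while stopping
person approaches 0.6000·(0.3000+0.2917) = 0.3550 m
margins: 0.1500+0.0400+0.0400 = 0.2300 m
S_min ≈ 0.1050+0.0510+0.3550+0.2300  ⇒  S_min = 3557/4800 m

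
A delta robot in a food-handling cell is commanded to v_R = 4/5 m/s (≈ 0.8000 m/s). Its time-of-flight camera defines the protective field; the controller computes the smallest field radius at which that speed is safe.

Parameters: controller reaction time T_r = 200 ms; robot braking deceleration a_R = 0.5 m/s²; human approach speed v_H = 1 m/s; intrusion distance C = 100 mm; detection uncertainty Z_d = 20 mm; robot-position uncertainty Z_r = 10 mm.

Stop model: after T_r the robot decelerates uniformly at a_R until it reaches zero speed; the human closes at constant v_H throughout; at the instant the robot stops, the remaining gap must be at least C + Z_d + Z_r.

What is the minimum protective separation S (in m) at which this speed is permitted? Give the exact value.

S_min = 273/100 m = 2.7300 m

stop time T_s = (4/5)/(1/2) = 1.6000 s
robot covers v_R·T_r = 0.8000·0.2000 = 0.1600 m before braking
braking distance = 0.8000²/(2·0.5000) = 0.6400 m
human over T_r+T_s: 1.0000·(0.2000+1.6000) = 1.8000 m
residual clearance needed = 0.1000+0.0200+0.0100 = 0.1300 m
S_min ≈ 0.1600+0.6400+1.8000+0.1300  ⇒  S_min = 273/100 m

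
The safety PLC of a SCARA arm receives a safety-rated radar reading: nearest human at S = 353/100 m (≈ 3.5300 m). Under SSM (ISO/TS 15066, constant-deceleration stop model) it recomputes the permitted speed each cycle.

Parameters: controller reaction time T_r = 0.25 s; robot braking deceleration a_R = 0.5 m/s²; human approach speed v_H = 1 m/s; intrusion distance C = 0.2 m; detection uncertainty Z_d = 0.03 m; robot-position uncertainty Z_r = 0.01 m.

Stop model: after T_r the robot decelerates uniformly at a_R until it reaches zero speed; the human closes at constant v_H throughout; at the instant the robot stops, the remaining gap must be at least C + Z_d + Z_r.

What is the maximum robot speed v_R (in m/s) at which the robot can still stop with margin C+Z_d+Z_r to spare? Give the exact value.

v_R_max = 19/20 m/s = 0.9500 m/s

collect terms ⇒ (1)·v_R² + (9/4)·v_R + (-76/25) = 0
  disc = (9/4)² − 4·(1)·(-76/25) = 6889/400 ; √disc = 83/20
  v_R = (−(9/4) + 83/20) / (2·(1)) = 19/20 m/s
check:
stop time T_s = (19/20)/(1/2) = 1.9000 s
robot in T_r: 0.9500·0.2500 = 0.2375 m
robot under decel: 0.9500²/(2·0.5000) = 0.9025 m
human over T_r+T_s: 1.0000·(0.2500+1.9000) = 2.1500 m
residual clearance needed = 0.2000+0.0300+0.0100 = 0.2400 m
sum ≈ 0.2375+0.9025+2.1500+0.2400 ≈ 3.5300 m = S ✓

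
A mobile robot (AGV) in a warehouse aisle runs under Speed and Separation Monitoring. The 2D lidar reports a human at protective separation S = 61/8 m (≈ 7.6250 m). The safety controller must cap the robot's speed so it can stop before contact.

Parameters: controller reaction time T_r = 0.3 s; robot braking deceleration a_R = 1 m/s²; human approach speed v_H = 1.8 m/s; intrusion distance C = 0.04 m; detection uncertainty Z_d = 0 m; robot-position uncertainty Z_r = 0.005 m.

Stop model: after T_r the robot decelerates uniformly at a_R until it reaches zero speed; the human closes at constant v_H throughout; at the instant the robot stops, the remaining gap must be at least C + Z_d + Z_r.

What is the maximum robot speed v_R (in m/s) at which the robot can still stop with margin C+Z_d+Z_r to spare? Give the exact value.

v_R_max = 11/5 m/s = 2.2000 m/s

collect terms ⇒ (1/2)·v_R² + (21/10)·v_R + (-176/25) = 0
  disc = (21/10)² − 4·(1/2)·(-176/25) = 1849/100 ; √disc = 43/10
  v_R = (−(21/10) + 43/10) / (2·(1/2)) = 11/5 m/s
check:
braking lasts T_s = (11/5)/1 = 2.2000 s
robot covers v_R·T_r = 2.2000·0.3000 = 0.6600 m before braking
robot under decel: 2.2000²/(2·1.0000) = 2.4200 m
human over T_r+T_s: 1.8000·(0.3000+2.2000) = 4.5000 m
residual clearance needed = 0.0400+0.0000+0.0050 = 0.0450 m
sum ≈ 0.6600+2.4200+4.5000+0.0450 ≈ 7.6250 m = S ✓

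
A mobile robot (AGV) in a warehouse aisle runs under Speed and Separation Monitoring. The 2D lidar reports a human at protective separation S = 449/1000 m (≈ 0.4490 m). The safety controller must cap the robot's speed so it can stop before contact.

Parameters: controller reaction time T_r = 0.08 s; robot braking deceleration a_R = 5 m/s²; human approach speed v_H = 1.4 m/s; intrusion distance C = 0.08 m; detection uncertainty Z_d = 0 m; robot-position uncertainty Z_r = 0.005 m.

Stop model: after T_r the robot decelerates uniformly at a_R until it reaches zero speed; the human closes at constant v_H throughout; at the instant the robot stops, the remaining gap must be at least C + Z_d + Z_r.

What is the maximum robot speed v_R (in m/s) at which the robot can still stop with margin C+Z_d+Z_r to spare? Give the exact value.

collect terms ⇒ (1/10)·v_R² + (9/25)·v_R + (-63/250) = 0
  disc = (9/25)² − 4·(1/10)·(-63/250) = 144/625 ; √disc = 12/25
  v_R = (−(9/25) + 12/25) / (2·(1/10)) = 3/5 m/s
check:
braking lasts T_s = (3/5)/5 = 0.1200 s
robot covers v_R·T_r = 0.6000·0.0800 = 0.0480 m before braking
braking distance = 0.6000²/(2·5.0000) = 0.0360 m
human closes 1.4000·0.2000 = 0.2800 m
residual clearance needed = 0.0800+0.0000+0.0050 = 0.0850 m
sum ≈ 0.0480+0.0360+0.2800+0.0850 ≈ 0.4490 m = S ✓

v_R_max = 3/5 m/s = 0.6000 m/s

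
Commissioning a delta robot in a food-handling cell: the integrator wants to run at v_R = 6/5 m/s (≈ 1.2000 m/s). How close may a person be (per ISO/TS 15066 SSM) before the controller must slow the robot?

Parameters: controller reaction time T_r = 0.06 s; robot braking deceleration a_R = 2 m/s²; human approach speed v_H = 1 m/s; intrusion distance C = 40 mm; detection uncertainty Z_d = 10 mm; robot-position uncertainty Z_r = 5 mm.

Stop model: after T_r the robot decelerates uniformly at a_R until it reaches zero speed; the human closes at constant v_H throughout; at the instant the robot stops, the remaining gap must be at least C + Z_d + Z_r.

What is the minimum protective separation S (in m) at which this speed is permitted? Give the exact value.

T_s = v_R/a_R = (6/5)/2 = 0.6000 s
robot in T_r: 1.2000·0.0600 = 0.0720 m
robot covers 1.2000·0.6000 − ½·2.0000·0.6000² = 0.3600 m while stopping
human closes 1.0000·0.6600 = 0.6600 m
margins: 0.0400+0.0100+0.0050 = 0.0550 m
S_min ≈ 0.0720+0.3600+0.6600+0.0550  ⇒  S_min = 1147/1000 m

S_min = 1147/1000 m = 1.1470 m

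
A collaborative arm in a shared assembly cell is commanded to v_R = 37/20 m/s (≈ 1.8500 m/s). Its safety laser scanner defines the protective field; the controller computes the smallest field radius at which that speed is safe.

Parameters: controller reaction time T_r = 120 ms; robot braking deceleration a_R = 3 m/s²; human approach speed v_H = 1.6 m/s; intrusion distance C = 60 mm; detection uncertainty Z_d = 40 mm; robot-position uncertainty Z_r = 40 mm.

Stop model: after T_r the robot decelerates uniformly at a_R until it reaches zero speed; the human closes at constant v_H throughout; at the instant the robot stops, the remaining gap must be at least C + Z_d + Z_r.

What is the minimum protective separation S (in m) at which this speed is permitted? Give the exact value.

braking lasts T_s = (37/20)/3 = 0.6167 s
robot covers v_R·T_r = 1.8500·0.1200 = 0.2220 m before braking
robot covers 1.8500·0.6167 − ½·3.0000·0.6167² = 0.5704 m while stopping
human over T_r+T_s: 1.6000·(0.1200+0.6167) = 1.1787 m
residual clearance needed = 0.0600+0.0400+0.0400 = 0.1400 m
S_min ≈ 0.2220+0.5704+1.1787+0.1400  ⇒  S_min = 25333/12000 m

S_min = 25333/12000 m = 2.1111 m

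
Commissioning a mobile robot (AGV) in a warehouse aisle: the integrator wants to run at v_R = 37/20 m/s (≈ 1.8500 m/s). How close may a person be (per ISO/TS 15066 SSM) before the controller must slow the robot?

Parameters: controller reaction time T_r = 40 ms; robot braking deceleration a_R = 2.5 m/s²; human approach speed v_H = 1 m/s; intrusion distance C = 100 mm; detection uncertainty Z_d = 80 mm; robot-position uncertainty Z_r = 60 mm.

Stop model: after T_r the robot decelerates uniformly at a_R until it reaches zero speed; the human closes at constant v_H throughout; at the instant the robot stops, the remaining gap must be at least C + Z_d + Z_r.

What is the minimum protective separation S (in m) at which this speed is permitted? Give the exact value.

S_min = 3557/2000 m = 1.7785 m

braking lasts T_s = (37/20)/(5/2) = 0.7400 s
robot in T_r: 1.8500·0.0400 = 0.0740 m
robot covers 1.8500·0.7400 − ½·2.5000·0.7400² = 0.6845 m while stopping
human closes 1.0000·0.7800 = 0.7800 m
margins: 0.1000+0.0800+0.0600 = 0.2400 m
S_min ≈ 0.0740+0.6845+0.7800+0.2400  ⇒  S_min = 3557/2000 m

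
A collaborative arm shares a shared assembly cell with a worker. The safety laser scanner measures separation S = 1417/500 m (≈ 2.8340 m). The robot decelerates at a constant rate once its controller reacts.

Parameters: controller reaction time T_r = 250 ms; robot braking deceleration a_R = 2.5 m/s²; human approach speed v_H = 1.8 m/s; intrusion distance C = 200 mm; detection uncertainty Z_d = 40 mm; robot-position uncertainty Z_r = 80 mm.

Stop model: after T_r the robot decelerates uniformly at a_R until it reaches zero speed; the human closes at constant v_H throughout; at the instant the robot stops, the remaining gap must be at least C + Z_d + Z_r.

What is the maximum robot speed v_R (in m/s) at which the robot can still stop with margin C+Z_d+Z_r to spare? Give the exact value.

quadratic (1/5)·v² + (97/100)·v + (-258/125) = 0
  disc = (97/100)² − 4·(1/5)·(-258/125) = 25921/10000 ; √disc = 161/100
  v_R = (−(97/100) + 161/100) / (2·(1/5)) = 8/5 m/s
check:
stop time T_s = (8/5)/(5/2) = 0.6400 s
robot in T_r: 1.6000·0.2500 = 0.4000 m
robot under decel: 1.6000²/(2·2.5000) = 0.5120 m
person approaches 1.8000·(0.2500+0.6400) = 1.6020 m
residual clearance needed = 0.2000+0.0400+0.0800 = 0.3200 m
sum ≈ 0.4000+0.5120+1.6020+0.3200 ≈ 2.8340 m = S ✓

v_R_max = 8/5 m/s = 1.6000 m/s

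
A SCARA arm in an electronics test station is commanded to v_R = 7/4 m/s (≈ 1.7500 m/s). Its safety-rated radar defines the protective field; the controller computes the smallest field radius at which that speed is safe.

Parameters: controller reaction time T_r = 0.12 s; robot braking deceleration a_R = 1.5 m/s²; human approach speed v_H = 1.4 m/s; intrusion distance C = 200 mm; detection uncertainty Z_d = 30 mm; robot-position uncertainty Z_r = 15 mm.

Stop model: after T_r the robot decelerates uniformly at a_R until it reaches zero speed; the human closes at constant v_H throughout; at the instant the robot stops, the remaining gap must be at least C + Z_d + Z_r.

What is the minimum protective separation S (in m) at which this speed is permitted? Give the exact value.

T_s = v_R/a_R = (7/4)/(3/2) = 1.1667 s
robot in T_r: 1.7500·0.1200 = 0.2100 m
robot under decel: 1.7500²/(2·1.5000) = 1.0208 m
human closes 1.4000·1.2867 = 1.8013 m
margins: 0.2000+0.0300+0.0150 = 0.2450 m
S_min ≈ 0.2100+1.0208+1.8013+0.2450  ⇒  S_min = 19663/6000 m

S_min = 19663/6000 m = 3.2772 m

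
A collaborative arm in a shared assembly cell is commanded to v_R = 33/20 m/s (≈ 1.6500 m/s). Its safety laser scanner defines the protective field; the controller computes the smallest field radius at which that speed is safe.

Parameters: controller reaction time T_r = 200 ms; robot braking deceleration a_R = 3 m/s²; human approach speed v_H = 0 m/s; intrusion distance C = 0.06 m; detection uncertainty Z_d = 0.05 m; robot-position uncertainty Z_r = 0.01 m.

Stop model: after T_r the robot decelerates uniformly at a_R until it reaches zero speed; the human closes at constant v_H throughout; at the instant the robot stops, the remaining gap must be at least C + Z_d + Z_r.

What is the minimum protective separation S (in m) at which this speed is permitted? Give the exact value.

T_s = v_R/a_R = (33/20)/3 = 0.5500 s
robot in T_r: 1.6500·0.2000 = 0.3300 m
braking distance = 1.6500²/(2·3.0000) = 0.4537 m
person approaches 0.0000·(0.2000+0.5500) = 0.0000 m
margins: 0.0600+0.0500+0.0100 = 0.1200 m
S_min ≈ 0.3300+0.4537+0.0000+0.1200  ⇒  S_min = 723/800 m

S_min = 723/800 m = 0.9038 m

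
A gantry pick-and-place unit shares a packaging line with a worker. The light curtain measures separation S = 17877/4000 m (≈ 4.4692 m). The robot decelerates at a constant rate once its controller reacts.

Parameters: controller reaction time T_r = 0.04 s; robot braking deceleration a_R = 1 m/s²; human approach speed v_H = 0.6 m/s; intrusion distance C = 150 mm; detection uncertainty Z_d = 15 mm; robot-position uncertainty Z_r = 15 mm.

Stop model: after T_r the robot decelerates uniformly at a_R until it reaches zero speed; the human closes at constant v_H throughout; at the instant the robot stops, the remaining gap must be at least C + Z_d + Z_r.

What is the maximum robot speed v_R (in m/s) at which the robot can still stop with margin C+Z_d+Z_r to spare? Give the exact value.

at the boundary: (1/2)·v² + (16/25)·v + (-17061/4000) = 0
  disc = (16/25)² − 4·(1/2)·(-17061/4000) = 89401/10000 ; √disc = 299/100
  v_R = (−(16/25) + 299/100) / (2·(1/2)) = 47/20 m/s
check:
stop time T_s = (47/20)/1 = 2.3500 s
robot covers v_R·T_r = 2.3500·0.0400 = 0.0940 m before braking
braking distance = 2.3500²/(2·1.0000) = 2.7612 m
person approaches 0.6000·(0.0400+2.3500) = 1.4340 m
residual clearance needed = 0.1500+0.0150+0.0150 = 0.1800 m
sum ≈ 0.0940+2.7612+1.4340+0.1800 ≈ 4.4692 m = S ✓

v_R_max = 47/20 m/s = 2.3500 m/s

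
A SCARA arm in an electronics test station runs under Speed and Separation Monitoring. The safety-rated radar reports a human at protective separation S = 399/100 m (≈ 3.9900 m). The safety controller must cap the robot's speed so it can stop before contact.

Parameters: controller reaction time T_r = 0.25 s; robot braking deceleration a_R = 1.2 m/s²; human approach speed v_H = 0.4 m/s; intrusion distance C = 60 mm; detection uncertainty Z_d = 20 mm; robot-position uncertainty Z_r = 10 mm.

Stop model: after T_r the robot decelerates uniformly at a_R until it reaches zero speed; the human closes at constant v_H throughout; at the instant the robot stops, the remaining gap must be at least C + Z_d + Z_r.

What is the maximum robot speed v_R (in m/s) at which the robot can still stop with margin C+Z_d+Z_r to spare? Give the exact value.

at the boundary: (5/12)·v² + (7/12)·v + (-19/5) = 0
  disc = (7/12)² − 4·(5/12)·(-19/5) = 961/144 ; √disc = 31/12
  v_R = (−(7/12) + 31/12) / (2·(5/12)) = 12/5 m/s
check:
braking lasts T_s = (12/5)/(6/5) = 2.0000 s
robot in T_r: 2.4000·0.2500 = 0.6000 m
braking distance = 2.4000²/(2·1.2000) = 2.4000 m
human closes 0.4000·2.2500 = 0.9000 m
margins: 0.0600+0.0200+0.0100 = 0.0900 m
sum ≈ 0.6000+2.4000+0.9000+0.0900 ≈ 3.9900 m = S ✓

v_R_max = 12/5 m/s = 2.4000 m/s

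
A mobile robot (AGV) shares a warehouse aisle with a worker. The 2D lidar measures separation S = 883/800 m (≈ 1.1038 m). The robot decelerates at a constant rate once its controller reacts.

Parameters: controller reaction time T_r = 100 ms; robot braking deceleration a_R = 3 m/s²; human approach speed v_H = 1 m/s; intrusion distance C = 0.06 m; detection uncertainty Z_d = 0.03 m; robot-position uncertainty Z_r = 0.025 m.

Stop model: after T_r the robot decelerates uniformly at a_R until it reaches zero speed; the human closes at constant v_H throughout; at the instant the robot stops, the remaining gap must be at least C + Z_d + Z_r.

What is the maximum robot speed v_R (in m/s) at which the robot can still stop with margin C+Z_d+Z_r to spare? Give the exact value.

at the boundary: (1/6)·v² + (13/30)·v + (-711/800) = 0
  disc = (13/30)² − 4·(1/6)·(-711/800) = 2809/3600 ; √disc = 53/60
  v_R = (−(13/30) + 53/60) / (2·(1/6)) = 27/20 m/s
check:
braking lasts T_s = (27/20)/3 = 0.4500 s
robot covers v_R·T_r = 1.3500·0.1000 = 0.1350 m before braking
robot covers 1.3500·0.4500 − ½·3.0000·0.4500² = 0.3038 m while stopping
human over T_r+T_s: 1.0000·(0.1000+0.4500) = 0.5500 m
C+Z_d+Z_r = 0.0600+0.0300+0.0250 = 0.1150 m
sum ≈ 0.1350+0.3038+0.5500+0.1150 ≈ 1.1038 m = S ✓

v_R_max = 27/20 m/s = 1.3500 m/s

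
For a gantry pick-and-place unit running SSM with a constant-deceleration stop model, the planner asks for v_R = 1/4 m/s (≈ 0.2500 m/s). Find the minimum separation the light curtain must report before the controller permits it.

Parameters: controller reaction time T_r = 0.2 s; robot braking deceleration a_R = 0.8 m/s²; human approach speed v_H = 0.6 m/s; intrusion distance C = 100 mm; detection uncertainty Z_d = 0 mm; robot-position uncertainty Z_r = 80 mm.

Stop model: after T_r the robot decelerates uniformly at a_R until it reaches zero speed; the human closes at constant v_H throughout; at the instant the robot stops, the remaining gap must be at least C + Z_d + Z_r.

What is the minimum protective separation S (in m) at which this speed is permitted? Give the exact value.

T_s = v_R/a_R = (1/4)/(4/5) = 0.3125 s
robot covers v_R·T_r = 0.2500·0.2000 = 0.0500 m before braking
braking distance = 0.2500²/(2·0.8000) = 0.0391 m
human over T_r+T_s: 0.6000·(0.2000+0.3125) = 0.3075 m
margins: 0.1000+0.0000+0.0800 = 0.1800 m
S_min ≈ 0.0500+0.0391+0.3075+0.1800  ⇒  S_min = 369/640 m

S_min = 369/640 m = 0.5766 m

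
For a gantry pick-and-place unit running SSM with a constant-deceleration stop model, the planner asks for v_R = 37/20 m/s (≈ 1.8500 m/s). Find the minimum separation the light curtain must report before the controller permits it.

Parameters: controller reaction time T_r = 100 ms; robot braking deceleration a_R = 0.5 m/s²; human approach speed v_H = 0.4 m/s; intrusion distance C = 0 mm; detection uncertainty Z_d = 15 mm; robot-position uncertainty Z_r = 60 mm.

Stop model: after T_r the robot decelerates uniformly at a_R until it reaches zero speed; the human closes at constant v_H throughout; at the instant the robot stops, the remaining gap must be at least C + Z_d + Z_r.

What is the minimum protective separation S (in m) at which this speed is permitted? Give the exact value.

T_s = v_R/a_R = (37/20)/(1/2) = 3.7000 s
reaction-phase robot travel = 1.8500·0.1000 = 0.1850 m
braking distance = 1.8500²/(2·0.5000) = 3.4225 m
human over T_r+T_s: 0.4000·(0.1000+3.7000) = 1.5200 m
residual clearance needed = 0.0000+0.0150+0.0600 = 0.0750 m
S_min ≈ 0.1850+3.4225+1.5200+0.0750  ⇒  S_min = 2081/400 m

S_min = 2081/400 m = 5.2025 m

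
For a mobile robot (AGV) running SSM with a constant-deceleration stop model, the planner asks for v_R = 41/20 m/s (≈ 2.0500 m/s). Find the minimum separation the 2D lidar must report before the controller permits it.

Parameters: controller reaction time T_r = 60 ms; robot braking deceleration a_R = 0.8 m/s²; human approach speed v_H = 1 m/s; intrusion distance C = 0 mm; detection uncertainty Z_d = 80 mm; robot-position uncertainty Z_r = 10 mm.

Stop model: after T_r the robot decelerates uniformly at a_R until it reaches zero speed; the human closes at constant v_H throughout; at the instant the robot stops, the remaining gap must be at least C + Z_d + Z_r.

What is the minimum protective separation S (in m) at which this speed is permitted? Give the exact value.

S_min = 87393/16000 m = 5.4621 m

stop time T_s = (41/20)/(4/5) = 2.5625 s
reaction-phase robot travel = 2.0500·0.0600 = 0.1230 m
robot covers 2.0500·2.5625 − ½·0.8000·2.5625² = 2.6266 m while stopping
person approaches 1.0000·(0.0600+2.5625) = 2.6225 m
margins: 0.0000+0.0800+0.0100 = 0.0900 m
S_min ≈ 0.1230+2.6266+2.6225+0.0900  ⇒  S_min = 87393/16000 m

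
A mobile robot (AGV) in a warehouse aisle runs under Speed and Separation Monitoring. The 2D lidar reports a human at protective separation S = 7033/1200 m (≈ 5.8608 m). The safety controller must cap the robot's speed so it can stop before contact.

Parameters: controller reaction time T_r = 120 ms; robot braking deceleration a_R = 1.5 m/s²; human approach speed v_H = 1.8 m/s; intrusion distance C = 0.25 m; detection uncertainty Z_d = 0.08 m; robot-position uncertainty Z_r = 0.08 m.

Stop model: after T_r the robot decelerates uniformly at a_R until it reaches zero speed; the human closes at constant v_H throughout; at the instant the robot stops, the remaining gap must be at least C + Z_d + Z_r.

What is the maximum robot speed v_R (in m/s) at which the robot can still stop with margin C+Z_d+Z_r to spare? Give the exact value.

v_R_max = 49/20 m/s = 2.4500 m/s

at the boundary: (1/3)·v² + (33/25)·v + (-31409/6000) = 0
  disc = (33/25)² − 4·(1/3)·(-31409/6000) = 196249/22500 ; √disc = 443/150
  v_R = (−(33/25) + 443/150) / (2·(1/3)) = 49/20 m/s
check:
T_s = v_R/a_R = (49/20)/(3/2) = 1.6333 s
reaction-phase robot travel = 2.4500·0.1200 = 0.2940 m
robot covers 2.4500·1.6333 − ½·1.5000·1.6333² = 2.0008 m while stopping
human over T_r+T_s: 1.8000·(0.1200+1.6333) = 3.1560 m
C+Z_d+Z_r = 0.2500+0.0800+0.0800 = 0.4100 m
sum ≈ 0.2940+2.0008+3.1560+0.4100 ≈ 5.8608 m = S ✓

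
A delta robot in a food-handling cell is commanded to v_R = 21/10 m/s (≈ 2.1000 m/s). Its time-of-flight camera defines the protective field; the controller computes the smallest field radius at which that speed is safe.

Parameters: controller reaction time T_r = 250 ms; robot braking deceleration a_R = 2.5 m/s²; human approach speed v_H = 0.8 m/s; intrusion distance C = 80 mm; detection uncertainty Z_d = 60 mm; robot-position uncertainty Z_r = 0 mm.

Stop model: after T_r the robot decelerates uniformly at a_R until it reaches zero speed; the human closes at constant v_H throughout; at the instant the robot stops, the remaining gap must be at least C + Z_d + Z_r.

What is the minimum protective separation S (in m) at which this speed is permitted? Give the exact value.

S_min = 2419/1000 m = 2.4190 m

T_s = v_R/a_R = (21/10)/(5/2) = 0.8400 s
robot covers v_R·T_r = 2.1000·0.2500 = 0.5250 m before braking
braking distance = 2.1000²/(2·2.5000) = 0.8820 m
person approaches 0.8000·(0.2500+0.8400) = 0.8720 m
residual clearance needed = 0.0800+0.0600+0.0000 = 0.1400 m
S_min ≈ 0.5250+0.8820+0.8720+0.1400  ⇒  S_min = 2419/1000 m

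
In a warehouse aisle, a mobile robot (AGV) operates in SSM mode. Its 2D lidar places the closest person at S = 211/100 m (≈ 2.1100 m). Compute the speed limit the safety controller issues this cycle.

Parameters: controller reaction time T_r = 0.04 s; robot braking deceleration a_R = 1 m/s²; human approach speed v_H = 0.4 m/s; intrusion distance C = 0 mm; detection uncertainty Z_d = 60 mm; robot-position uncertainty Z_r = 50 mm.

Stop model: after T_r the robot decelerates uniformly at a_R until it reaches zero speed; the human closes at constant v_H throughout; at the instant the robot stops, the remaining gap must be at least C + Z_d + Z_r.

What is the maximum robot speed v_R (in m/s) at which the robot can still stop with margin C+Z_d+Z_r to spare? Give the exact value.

at the boundary: (1/2)·v² + (11/25)·v + (-248/125) = 0
  disc = (11/25)² − 4·(1/2)·(-248/125) = 2601/625 ; √disc = 51/25
  v_R = (−(11/25) + 51/25) / (2·(1/2)) = 8/5 m/s
check:
braking lasts T_s = (8/5)/1 = 1.6000 s
reaction-phase robot travel = 1.6000·0.0400 = 0.0640 m
braking distance = 1.6000²/(2·1.0000) = 1.2800 m
person approaches 0.4000·(0.0400+1.6000) = 0.6560 m
residual clearance needed = 0.0000+0.0600+0.0500 = 0.1100 m
sum ≈ 0.0640+1.2800+0.6560+0.1100 ≈ 2.1100 m = S ✓

v_R_max = 8/5 m/s = 1.6000 m/s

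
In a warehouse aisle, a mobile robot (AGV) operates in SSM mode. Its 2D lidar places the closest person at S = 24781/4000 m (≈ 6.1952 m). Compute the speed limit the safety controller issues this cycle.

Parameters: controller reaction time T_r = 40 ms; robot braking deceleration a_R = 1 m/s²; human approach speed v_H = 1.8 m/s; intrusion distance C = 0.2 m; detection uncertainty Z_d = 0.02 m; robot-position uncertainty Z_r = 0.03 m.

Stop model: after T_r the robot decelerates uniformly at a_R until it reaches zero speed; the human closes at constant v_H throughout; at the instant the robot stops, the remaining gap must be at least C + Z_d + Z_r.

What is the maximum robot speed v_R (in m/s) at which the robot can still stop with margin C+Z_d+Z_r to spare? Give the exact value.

at the boundary: (1/2)·v² + (46/25)·v + (-23493/4000) = 0
  disc = (46/25)² − 4·(1/2)·(-23493/4000) = 151321/10000 ; √disc = 389/100
  v_R = (−(46/25) + 389/100) / (2·(1/2)) = 41/20 m/s
check:
stop time T_s = (41/20)/1 = 2.0500 s
robot in T_r: 2.0500·0.0400 = 0.0820 m
robot covers 2.0500·2.0500 − ½·1.0000·2.0500² = 2.1012 m while stopping
human over T_r+T_s: 1.8000·(0.0400+2.0500) = 3.7620 m
residual clearance needed = 0.2000+0.0200+0.0300 = 0.2500 m
sum ≈ 0.0820+2.1012+3.7620+0.2500 ≈ 6.1952 m = S ✓

v_R_max = 41/20 m/s = 2.0500 m/s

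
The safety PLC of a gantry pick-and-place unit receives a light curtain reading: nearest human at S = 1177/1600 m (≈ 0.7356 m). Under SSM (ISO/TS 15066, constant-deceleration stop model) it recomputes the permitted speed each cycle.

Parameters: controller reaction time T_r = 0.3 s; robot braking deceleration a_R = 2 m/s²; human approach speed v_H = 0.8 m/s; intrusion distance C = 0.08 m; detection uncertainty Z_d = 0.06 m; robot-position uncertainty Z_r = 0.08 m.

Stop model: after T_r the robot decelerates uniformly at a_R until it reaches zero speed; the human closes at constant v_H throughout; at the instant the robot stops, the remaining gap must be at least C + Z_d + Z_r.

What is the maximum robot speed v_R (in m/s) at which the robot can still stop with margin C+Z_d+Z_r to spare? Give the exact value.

collect terms ⇒ (1/4)·v_R² + (7/10)·v_R + (-441/1600) = 0
  disc = (7/10)² − 4·(1/4)·(-441/1600) = 49/64 ; √disc = 7/8
  v_R = (−(7/10) + 7/8) / (2·(1/4)) = 7/20 m/s
check:
stop time T_s = (7/20)/2 = 0.1750 s
reaction-phase robot travel = 0.3500·0.3000 = 0.1050 m
robot under decel: 0.3500²/(2·2.0000) = 0.0306 m
human closes 0.8000·0.4750 = 0.3800 m
margins: 0.0800+0.0600+0.0800 = 0.2200 m
sum ≈ 0.1050+0.0306+0.3800+0.2200 ≈ 0.7356 m = S ✓

v_R_max = 7/20 m/s = 0.3500 m/s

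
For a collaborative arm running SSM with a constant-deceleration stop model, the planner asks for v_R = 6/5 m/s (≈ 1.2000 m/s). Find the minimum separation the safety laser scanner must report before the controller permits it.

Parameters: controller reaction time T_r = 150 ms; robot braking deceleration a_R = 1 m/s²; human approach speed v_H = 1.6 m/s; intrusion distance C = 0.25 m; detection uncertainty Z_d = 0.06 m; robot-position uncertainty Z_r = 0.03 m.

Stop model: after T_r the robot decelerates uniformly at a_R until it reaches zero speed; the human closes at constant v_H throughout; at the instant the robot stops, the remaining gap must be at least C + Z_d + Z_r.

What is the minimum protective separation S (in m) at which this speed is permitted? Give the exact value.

stop time T_s = (6/5)/1 = 1.2000 s
robot covers v_R·T_r = 1.2000·0.1500 = 0.1800 m before braking
robot covers 1.2000·1.2000 − ½·1.0000·1.2000² = 0.7200 m while stopping
person approaches 1.6000·(0.1500+1.2000) = 2.1600 m
residual clearance needed = 0.2500+0.0600+0.0300 = 0.3400 m
S_min ≈ 0.1800+0.7200+2.1600+0.3400  ⇒  S_min = 17/5 m

S_min = 17/5 m = 3.4000 m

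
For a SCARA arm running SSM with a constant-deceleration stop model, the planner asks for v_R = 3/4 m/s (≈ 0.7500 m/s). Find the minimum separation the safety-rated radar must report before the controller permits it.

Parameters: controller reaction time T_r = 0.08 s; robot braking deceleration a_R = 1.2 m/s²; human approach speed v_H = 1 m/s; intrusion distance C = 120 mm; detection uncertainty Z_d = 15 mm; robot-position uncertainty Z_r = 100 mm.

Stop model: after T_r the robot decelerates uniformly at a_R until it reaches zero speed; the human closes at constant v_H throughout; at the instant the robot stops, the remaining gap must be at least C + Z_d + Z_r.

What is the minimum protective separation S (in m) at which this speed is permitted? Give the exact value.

stop time T_s = (3/4)/(6/5) = 0.6250 s
reaction-phase robot travel = 0.7500·0.0800 = 0.0600 m
robot under decel: 0.7500²/(2·1.2000) = 0.2344 m
human over T_r+T_s: 1.0000·(0.0800+0.6250) = 0.7050 m
margins: 0.1200+0.0150+0.1000 = 0.2350 m
S_min ≈ 0.0600+0.2344+0.7050+0.2350  ⇒  S_min = 79/64 m

S_min = 79/64 m = 1.2344 m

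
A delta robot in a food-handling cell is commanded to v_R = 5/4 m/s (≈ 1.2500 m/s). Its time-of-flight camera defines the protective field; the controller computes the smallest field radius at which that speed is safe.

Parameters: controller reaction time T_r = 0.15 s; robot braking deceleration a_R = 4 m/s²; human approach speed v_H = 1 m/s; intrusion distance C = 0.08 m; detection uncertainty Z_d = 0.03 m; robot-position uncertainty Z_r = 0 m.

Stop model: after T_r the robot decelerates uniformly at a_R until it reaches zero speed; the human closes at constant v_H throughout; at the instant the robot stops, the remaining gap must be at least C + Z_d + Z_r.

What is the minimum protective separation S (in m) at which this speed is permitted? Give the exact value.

braking lasts T_s = (5/4)/4 = 0.3125 s
robot in T_r: 1.2500·0.1500 = 0.1875 m
braking distance = 1.2500²/(2·4.0000) = 0.1953 m
person approaches 1.0000·(0.1500+0.3125) = 0.4625 m
margins: 0.0800+0.0300+0.0000 = 0.1100 m
S_min ≈ 0.1875+0.1953+0.4625+0.1100  ⇒  S_min = 3057/3200 m

S_min = 3057/3200 m = 0.9553 m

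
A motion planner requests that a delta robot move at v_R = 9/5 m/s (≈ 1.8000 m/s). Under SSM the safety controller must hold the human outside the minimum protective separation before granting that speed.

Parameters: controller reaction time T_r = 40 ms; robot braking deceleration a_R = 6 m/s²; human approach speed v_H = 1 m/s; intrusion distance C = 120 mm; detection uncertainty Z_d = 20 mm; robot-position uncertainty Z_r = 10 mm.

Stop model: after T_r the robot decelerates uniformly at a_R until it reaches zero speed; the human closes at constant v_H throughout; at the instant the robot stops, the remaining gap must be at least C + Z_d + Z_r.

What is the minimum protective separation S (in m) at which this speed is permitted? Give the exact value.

S_min = 104/125 m = 0.8320 m

stop time T_s = (9/5)/6 = 0.3000 s
robot covers v_R·T_r = 1.8000·0.0400 = 0.0720 m before braking
braking distance = 1.8000²/(2·6.0000) = 0.2700 m
human over T_r+T_s: 1.0000·(0.0400+0.3000) = 0.3400 m
residual clearance needed = 0.1200+0.0200+0.0100 = 0.1500 m
S_min ≈ 0.0720+0.2700+0.3400+0.1500  ⇒  S_min = 104/125 m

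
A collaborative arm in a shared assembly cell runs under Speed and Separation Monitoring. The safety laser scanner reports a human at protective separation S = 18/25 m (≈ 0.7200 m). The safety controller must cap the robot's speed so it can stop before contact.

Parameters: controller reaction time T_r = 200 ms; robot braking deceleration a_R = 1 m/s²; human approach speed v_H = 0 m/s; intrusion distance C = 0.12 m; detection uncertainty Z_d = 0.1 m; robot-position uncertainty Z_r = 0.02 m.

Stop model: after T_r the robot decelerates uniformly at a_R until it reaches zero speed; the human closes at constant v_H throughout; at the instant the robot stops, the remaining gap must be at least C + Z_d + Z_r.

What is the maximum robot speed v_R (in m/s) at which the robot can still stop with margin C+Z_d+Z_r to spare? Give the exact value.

v_R_max = 4/5 m/s = 0.8000 m/s

collect terms ⇒ (1/2)·v_R² + (1/5)·v_R + (-12/25) = 0
  disc = (1/5)² − 4·(1/2)·(-12/25) = 1 ; √disc = 1
  v_R = (−(1/5) + 1) / (2·(1/2)) = 4/5 m/s
check:
stop time T_s = (4/5)/1 = 0.8000 s
reaction-phase robot travel = 0.8000·0.2000 = 0.1600 m
robot covers 0.8000·0.8000 − ½·1.0000·0.8000² = 0.3200 m while stopping
person approaches 0.0000·(0.2000+0.8000) = 0.0000 m
margins: 0.1200+0.1000+0.0200 = 0.2400 m
sum ≈ 0.1600+0.3200+0.0000+0.2400 ≈ 0.7200 m = S ✓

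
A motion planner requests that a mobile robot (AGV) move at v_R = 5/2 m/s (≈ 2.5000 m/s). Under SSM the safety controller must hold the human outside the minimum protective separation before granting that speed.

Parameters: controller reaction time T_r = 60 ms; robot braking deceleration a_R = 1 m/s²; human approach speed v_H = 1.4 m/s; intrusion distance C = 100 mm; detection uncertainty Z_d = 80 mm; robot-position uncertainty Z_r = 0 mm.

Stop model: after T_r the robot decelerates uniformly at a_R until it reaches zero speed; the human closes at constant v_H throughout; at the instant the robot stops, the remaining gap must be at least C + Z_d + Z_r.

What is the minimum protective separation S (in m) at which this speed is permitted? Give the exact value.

stop time T_s = (5/2)/1 = 2.5000 s
reaction-phase robot travel = 2.5000·0.0600 = 0.1500 m
robot under decel: 2.5000²/(2·1.0000) = 3.1250 m
human over T_r+T_s: 1.4000·(0.0600+2.5000) = 3.5840 m
residual clearance needed = 0.1000+0.0800+0.0000 = 0.1800 m
S_min ≈ 0.1500+3.1250+3.5840+0.1800  ⇒  S_min = 7039/1000 m

S_min = 7039/1000 m = 7.0390 m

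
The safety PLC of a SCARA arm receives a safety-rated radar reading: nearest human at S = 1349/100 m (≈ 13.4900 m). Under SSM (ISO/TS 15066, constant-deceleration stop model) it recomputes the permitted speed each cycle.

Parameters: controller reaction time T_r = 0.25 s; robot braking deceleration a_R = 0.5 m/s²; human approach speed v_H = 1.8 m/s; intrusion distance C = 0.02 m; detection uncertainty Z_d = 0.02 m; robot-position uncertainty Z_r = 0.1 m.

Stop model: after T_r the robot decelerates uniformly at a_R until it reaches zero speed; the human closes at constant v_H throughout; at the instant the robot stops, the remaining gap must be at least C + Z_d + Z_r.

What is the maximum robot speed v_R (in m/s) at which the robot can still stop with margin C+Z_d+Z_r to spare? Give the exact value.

v_R_max = 43/20 m/s = 2.1500 m/s

collect terms ⇒ (1)·v_R² + (77/20)·v_R + (-129/10) = 0
  disc = (77/20)² − 4·(1)·(-129/10) = 26569/400 ; √disc = 163/20
  v_R = (−(77/20) + 163/20) / (2·(1)) = 43/20 m/s
check:
stop time T_s = (43/20)/(1/2) = 4.3000 s
robot in T_r: 2.1500·0.2500 = 0.5375 m
robot under decel: 2.1500²/(2·0.5000) = 4.6225 m
human closes 1.8000·4.5500 = 8.1900 m
margins: 0.0200+0.0200+0.1000 = 0.1400 m
sum ≈ 0.5375+4.6225+8.1900+0.1400 ≈ 13.4900 m = S ✓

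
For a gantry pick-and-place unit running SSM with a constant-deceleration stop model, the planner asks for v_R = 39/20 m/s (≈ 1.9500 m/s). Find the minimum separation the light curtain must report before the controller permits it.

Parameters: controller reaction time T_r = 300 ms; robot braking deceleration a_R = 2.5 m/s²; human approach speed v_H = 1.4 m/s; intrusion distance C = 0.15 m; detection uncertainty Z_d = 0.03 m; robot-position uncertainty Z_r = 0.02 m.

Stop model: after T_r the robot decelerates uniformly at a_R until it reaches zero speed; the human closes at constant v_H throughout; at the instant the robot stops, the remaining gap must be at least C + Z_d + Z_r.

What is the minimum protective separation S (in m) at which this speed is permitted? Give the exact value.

S_min = 1223/400 m = 3.0575 m

T_s = v_R/a_R = (39/20)/(5/2) = 0.7800 s
robot in T_r: 1.9500·0.3000 = 0.5850 m
braking distance = 1.9500²/(2·2.5000) = 0.7605 m
person approaches 1.4000·(0.3000+0.7800) = 1.5120 m
C+Z_d+Z_r = 0.1500+0.0300+0.0200 = 0.2000 m
S_min ≈ 0.5850+0.7605+1.5120+0.2000  ⇒  S_min = 1223/400 m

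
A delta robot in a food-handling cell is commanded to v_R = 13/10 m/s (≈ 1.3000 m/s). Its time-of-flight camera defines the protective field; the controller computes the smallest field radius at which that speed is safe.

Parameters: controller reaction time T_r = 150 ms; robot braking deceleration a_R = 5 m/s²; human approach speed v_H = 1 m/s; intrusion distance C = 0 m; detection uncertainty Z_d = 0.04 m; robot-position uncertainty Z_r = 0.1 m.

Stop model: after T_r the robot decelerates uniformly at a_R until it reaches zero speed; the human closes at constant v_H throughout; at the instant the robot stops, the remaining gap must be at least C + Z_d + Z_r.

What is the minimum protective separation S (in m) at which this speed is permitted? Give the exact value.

braking lasts T_s = (13/10)/5 = 0.2600 s
robot covers v_R·T_r = 1.3000·0.1500 = 0.1950 m before braking
braking distance = 1.3000²/(2·5.0000) = 0.1690 m
human closes 1.0000·0.4100 = 0.4100 m
residual clearance needed = 0.0000+0.0400+0.1000 = 0.1400 m
S_min ≈ 0.1950+0.1690+0.4100+0.1400  ⇒  S_min = 457/500 m

S_min = 457/500 m = 0.9140 m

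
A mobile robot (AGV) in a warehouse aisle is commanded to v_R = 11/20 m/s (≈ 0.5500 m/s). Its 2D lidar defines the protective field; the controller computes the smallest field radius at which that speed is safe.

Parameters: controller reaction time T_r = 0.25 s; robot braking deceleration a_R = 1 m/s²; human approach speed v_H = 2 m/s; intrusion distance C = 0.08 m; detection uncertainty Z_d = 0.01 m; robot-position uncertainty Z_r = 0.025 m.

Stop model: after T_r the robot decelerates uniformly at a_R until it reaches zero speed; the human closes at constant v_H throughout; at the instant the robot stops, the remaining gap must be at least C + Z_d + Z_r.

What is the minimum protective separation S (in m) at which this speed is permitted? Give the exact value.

S_min = 1603/800 m = 2.0038 m

T_s = v_R/a_R = (11/20)/1 = 0.5500 s
reaction-phase robot travel = 0.5500·0.2500 = 0.1375 m
robot covers 0.5500·0.5500 − ½·1.0000·0.5500² = 0.1512 m while stopping
person approaches 2.0000·(0.2500+0.5500) = 1.6000 m
residual clearance needed = 0.0800+0.0100+0.0250 = 0.1150 m
S_min ≈ 0.1375+0.1512+1.6000+0.1150  ⇒  S_min = 1603/800 m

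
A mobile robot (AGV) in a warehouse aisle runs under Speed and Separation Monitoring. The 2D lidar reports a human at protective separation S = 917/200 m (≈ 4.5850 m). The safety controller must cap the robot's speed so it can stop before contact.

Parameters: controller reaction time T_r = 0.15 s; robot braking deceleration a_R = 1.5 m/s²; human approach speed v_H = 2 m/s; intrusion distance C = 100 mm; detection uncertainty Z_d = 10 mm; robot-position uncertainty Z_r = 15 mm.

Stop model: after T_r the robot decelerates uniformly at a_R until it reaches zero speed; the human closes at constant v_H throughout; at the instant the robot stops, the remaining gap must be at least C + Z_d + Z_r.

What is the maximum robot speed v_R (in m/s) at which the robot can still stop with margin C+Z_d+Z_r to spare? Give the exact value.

v_R_max = 39/20 m/s = 1.9500 m/s

quadratic (1/3)·v² + (89/60)·v + (-104/25) = 0
  disc = (89/60)² − 4·(1/3)·(-104/25) = 27889/3600 ; √disc = 167/60
  v_R = (−(89/60) + 167/60) / (2·(1/3)) = 39/20 m/s
check:
braking lasts T_s = (39/20)/(3/2) = 1.3000 s
reaction-phase robot travel = 1.9500·0.1500 = 0.2925 m
robot covers 1.9500·1.3000 − ½·1.5000·1.3000² = 1.2675 m while stopping
human over T_r+T_s: 2.0000·(0.1500+1.3000) = 2.9000 m
C+Z_d+Z_r = 0.1000+0.0100+0.0150 = 0.1250 m
sum ≈ 0.2925+1.2675+2.9000+0.1250 ≈ 4.5850 m = S ✓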